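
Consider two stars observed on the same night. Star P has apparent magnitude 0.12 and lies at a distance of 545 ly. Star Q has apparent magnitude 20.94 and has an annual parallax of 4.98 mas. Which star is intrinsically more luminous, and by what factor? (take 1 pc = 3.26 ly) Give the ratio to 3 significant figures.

Star P: d = 545 ly / 3.26 = 167.2 pc
Star P: M = m − 5 log₁₀ d + 5 = 0.12 − 5·2.2232 + 5 = -5.996
Star Q: p = 4.98 mas = 4.98×10^-3″ → d = 1/p = 200.8 pc
Star Q: M = m − 5 log₁₀ d + 5 = 20.94 − 5·2.3028 + 5 = 14.426
ΔM = M_P − M_Q = -5.996 − (14.426) = -20.422; smaller M is more luminous → Star P.
L ratio = 10^(0.4 |ΔM|) = 10^8.169 = 1.475×10^8

Star P is more luminous, by a factor of 1.48×10^8.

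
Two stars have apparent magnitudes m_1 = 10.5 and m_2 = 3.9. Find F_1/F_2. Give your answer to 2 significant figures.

Magnitude difference = 6.6
Flux ratio = 10^(−0.4 Δm) = 10^(−0.4 × 6.6) = 10^-2.640 = 2.291×10^-3

F_1/F_2 ≈ 2.3×10^-3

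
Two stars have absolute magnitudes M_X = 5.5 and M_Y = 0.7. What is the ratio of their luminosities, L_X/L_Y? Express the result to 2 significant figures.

L_X/L_Y ≈ 0.012

ΔM = M_X − M_Y = 4.8
L_X/L_Y = 10^(−0.4 ΔM) = 10^-1.920 = 0.01202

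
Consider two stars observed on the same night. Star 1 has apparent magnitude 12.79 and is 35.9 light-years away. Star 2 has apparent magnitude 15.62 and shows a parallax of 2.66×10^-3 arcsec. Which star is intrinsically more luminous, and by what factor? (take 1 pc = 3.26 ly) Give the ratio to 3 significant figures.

Star 2 is more luminous, by a factor of 86.0.

Star 1: d = 35.9 ly / 3.26 = 11.01 pc
Star 1: M = m − 5 log₁₀ d + 5 = 12.79 − 5·1.0419 + 5 = 12.581
Star 2: d = 1/p = 1/2.66×10^-3″ = 375.9 pc
Star 2: M = m − 5 log₁₀ d + 5 = 15.62 − 5·2.5751 + 5 = 7.744
ΔM = M_1 − M_2 = 12.581 − (7.744) = 4.836; smaller M is more luminous → Star 2.
L ratio = 10^(0.4 |ΔM|) = 10^1.934 = 86.00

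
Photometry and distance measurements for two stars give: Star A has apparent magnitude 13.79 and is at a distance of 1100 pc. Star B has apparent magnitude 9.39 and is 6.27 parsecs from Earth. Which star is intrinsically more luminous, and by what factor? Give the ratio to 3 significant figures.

Star A is more luminous, by a factor of 535.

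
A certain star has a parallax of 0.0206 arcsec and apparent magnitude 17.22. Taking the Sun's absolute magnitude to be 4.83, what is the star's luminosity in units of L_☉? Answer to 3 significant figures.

d = 1/p = 1/0.0206″ = 48.54 pc
M = m − 5 log₁₀ d + 5 = 17.22 − 5·1.6861 + 5 = 13.789
M − M_☉ = 13.789 − 4.83 = 8.959
L/L_☉ = 10^(−0.4 × 8.959) = 2.608×10^-4

L/L_☉ ≈ 2.61×10^-4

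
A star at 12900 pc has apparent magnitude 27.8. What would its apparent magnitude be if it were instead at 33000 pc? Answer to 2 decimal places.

Flux ∝ 1/d², so Δm = 5 log₁₀(d₂/d₁) = 5 log₁₀(33000/12900) = 2.040
m₂ = m₁ + Δm = 27.8 + (2.040) = 29.840

m ≈ 29.84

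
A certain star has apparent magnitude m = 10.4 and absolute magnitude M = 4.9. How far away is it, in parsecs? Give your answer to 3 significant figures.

μ = m − M = 5.500
m − M = 5 log₁₀ d − 5
log₁₀ d = (m − M)/5 + 1 = 2.1000
d = 10^2.1000 = 125.9 pc

d ≈ 126 pc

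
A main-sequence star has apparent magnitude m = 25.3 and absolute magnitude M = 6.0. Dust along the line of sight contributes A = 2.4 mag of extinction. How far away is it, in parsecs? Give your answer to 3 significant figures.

m − M = 5 log₁₀(d/10 pc) + A  ⇒  25.3 − (6.0) − 2.4 = 5 log₁₀(d/10)
16.900 = 5 log₁₀(d/10)
log₁₀ d = (m − M − A)/5 + 1 = 4.3800
d = 10^4.3800 = 23990 pc

d ≈ 24000 pc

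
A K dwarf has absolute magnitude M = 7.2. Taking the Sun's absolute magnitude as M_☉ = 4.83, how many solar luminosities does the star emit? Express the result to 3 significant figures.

L/L_☉ ≈ 0.113

M − M_☉ = 7.2 − 4.83 = 2.370
L/L_☉ = 10^(−0.4 (M − M_☉)) = 10^-0.948 = 0.1127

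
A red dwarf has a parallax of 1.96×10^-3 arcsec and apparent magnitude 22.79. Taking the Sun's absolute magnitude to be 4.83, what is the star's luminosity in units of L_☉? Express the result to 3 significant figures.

L/L_☉ ≈ 1.70×10^-4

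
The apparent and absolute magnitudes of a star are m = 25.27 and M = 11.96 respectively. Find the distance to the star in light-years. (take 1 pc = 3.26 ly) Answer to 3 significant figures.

d ≈ 15000 ly

Distance modulus: m − M = 25.27 − (11.96) = 13.310
m − M = 5 log₁₀ d − 5
log₁₀ d = (m − M)/5 + 1 = 3.6620
d = 10^3.6620 = 4592 pc
= 14970 ly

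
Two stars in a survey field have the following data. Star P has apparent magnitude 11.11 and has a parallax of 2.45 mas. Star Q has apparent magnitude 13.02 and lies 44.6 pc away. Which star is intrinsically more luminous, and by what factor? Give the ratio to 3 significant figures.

Star P is more luminous, by a factor of 486.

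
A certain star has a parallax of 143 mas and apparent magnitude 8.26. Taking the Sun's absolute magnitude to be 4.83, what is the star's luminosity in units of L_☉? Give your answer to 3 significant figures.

d = 1/p = 1000/143 mas = 6.993 pc
M = m − 5 log₁₀ d + 5 = 8.26 − 5·0.8447 + 5 = 9.037
M − M_☉ = 9.037 − 4.83 = 4.207
L/L_☉ = 10^(−0.4 × 4.207) = 0.02076

L/L_☉ ≈ 0.0208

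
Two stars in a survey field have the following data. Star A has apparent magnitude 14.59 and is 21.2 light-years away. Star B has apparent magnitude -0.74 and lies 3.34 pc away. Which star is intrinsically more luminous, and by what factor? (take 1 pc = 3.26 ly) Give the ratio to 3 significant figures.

Star B is more luminous, by a factor of 357000.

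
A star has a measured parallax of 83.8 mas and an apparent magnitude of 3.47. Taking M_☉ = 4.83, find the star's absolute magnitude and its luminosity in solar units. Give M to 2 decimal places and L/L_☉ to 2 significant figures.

M ≈ 3.09; L/L_☉ ≈ 5.0

d = 1/p = 1000/83.8 mas = 11.93 pc
M = m − 5 log₁₀ d + 5 = 3.47 − 5·1.0768 + 5 = 3.086
M − M_☉ = 3.086 − 4.83 = -1.744
L/L_☉ = 10^(−0.4 × -1.744) = 4.983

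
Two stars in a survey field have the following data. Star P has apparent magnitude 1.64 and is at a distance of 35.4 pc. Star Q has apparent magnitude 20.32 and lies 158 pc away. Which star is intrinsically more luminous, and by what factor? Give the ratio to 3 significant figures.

Star P: M = m − 5 log₁₀ d + 5 = 1.64 − 5·1.5490 + 5 = -1.105
Star Q: M = m − 5 log₁₀ d + 5 = 20.32 − 5·2.1987 + 5 = 14.327
ΔM = M_P − M_Q = -1.105 − (14.327) = -15.432; smaller M is more luminous → Star P.
L ratio = 10^(0.4 |ΔM|) = 10^6.173 = 1.488×10^6

Star P is more luminous, by a factor of 1.49×10^6.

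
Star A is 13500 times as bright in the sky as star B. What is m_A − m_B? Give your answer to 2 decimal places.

m_A − m_B ≈ -10.33

Pogson: Δm = −2.5 log₁₀(ratio) = −2.5 log₁₀(13500) = −2.5 × 4.1303 = -10.326
Star A is brighter, so it has the smaller magnitude: the difference is negative.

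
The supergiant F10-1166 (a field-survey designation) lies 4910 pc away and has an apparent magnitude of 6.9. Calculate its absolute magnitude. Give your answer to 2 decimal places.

M ≈ -6.56

5 log₁₀(d/10 pc) = 5 log₁₀(4910) − 5 = 13.455
M = m − 5 log₁₀(d/10) = 6.9 − 13.455 = -6.555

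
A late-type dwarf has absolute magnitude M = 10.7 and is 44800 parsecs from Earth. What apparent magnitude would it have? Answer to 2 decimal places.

m ≈ 28.96

m = M + 5 log₁₀ d − 5 = 10.7 + 5·4.6513 − 5 = 28.956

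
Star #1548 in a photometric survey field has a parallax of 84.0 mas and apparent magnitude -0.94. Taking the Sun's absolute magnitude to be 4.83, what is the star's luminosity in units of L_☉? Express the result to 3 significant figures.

L/L_☉ ≈ 288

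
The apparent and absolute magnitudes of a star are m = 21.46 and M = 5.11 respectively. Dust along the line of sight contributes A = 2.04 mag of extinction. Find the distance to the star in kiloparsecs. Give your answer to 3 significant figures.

d ≈ 7.28 kpc

m − M = 5 log₁₀(d/10 pc) + A  ⇒  21.46 − (5.11) − 2.04 = 5 log₁₀(d/10)
14.310 = 5 log₁₀(d/10)
log₁₀ d = (m − M − A)/5 + 1 = 3.8620
d = 10^3.8620 = 7278 pc
= 7.278 kpc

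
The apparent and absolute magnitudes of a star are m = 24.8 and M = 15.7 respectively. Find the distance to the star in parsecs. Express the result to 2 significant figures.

Distance modulus: m − M = 24.8 − (15.7) = 9.100
m − M = 5 log₁₀ d − 5
log₁₀ d = (m − M)/5 + 1 = 2.8200
d = 10^2.8200 = 660.7 pc

d ≈ 660 pc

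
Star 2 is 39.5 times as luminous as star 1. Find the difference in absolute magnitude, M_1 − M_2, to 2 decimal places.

M_1 − M_2 ≈ 3.99

Pogson: ΔM = −2.5 log₁₀(ratio) = −2.5 log₁₀(39.5) = −2.5 × 1.5966 = -3.991
Star 2 is brighter so has the smaller magnitude: M_1 − M_2 is positive.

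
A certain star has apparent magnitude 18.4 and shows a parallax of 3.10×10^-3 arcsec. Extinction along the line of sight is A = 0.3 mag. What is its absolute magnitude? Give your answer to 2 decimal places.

d = 1/p = 1/3.10×10^-3″ = 322.6 pc
5 log₁₀(d/10 pc) = 5 log₁₀(322.6) − 5 = 7.543
M = m − 5 log₁₀(d/10) − A = 18.4 − 7.543 − 0.3 = 10.557

M ≈ 10.56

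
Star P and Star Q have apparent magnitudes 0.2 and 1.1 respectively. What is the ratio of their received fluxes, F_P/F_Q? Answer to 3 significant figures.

F_P/F_Q ≈ 2.29

Magnitude difference = -0.9
Flux ratio = 10^(−0.4 Δm) = 10^(−0.4 × -0.9) = 10^0.360 = 2.291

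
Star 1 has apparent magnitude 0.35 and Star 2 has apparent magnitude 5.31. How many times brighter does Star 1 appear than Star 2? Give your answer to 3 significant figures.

96.4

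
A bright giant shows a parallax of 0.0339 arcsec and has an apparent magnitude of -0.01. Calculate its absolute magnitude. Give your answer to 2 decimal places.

d = 1/p = 1/0.0339″ = 29.50 pc
5 log₁₀(d/10 pc) = 5 log₁₀(29.50) − 5 = 2.349
M = m − 5 log₁₀(d/10) = -0.01 − 2.349 = -2.359

M ≈ -2.36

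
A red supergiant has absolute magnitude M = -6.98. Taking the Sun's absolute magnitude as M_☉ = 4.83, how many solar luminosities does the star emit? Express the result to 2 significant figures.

M − M_☉ = -6.98 − 4.83 = -11.810
L/L_☉ = 10^(−0.4 (M − M_☉)) = 10^4.724 = 52970

L/L_☉ ≈ 53000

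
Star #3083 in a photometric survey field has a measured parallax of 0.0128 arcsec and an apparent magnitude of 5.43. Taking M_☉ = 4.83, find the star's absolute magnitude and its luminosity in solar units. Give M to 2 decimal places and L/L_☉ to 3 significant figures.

M ≈ 0.97; L/L_☉ ≈ 35.1

d = 1/p = 1/0.0128″ = 78.12 pc
M = m − 5 log₁₀ d + 5 = 5.43 − 5·1.8928 + 5 = 0.966
M − M_☉ = 0.966 − 4.83 = -3.864
L/L_☉ = 10^(−0.4 × -3.864) = 35.12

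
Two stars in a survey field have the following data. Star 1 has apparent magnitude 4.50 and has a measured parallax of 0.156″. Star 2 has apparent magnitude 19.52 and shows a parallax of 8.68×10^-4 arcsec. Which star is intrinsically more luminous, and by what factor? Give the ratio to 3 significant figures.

Star 1: d = 1/p = 1/0.156″ = 6.410 pc
Star 1: M = m − 5 log₁₀ d + 5 = 4.50 − 5·0.8069 + 5 = 5.466
Star 2: d = 1/p = 1/8.68×10^-4″ = 1152 pc
Star 2: M = m − 5 log₁₀ d + 5 = 19.52 − 5·3.0615 + 5 = 9.213
ΔM = M_1 − M_2 = 5.466 − (9.213) = -3.747; smaller M is more luminous → Star 1.
L ratio = 10^(0.4 |ΔM|) = 10^1.499 = 31.53

Star 1 is more luminous, by a factor of 31.5.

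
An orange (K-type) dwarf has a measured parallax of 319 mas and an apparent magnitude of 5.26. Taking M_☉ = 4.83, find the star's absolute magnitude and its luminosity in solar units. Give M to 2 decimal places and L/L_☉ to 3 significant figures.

d = 1/p = 1000/319 mas = 3.135 pc
M = m − 5 log₁₀ d + 5 = 5.26 − 5·0.4962 + 5 = 7.779
M − M_☉ = 7.779 − 4.83 = 2.949
L/L_☉ = 10^(−0.4 × 2.949) = 0.06613

M ≈ 7.78; L/L_☉ ≈ 0.0661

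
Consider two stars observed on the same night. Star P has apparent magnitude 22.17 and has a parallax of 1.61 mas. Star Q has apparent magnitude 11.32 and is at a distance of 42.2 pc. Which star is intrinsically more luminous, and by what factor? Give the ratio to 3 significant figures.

Star P: p = 1.61 mas = 1.61×10^-3″ → d = 1/p = 621.1 pc
Star P: M = m − 5 log₁₀ d + 5 = 22.17 − 5·2.7932 + 5 = 13.204
Star Q: M = m − 5 log₁₀ d + 5 = 11.32 − 5·1.6253 + 5 = 8.193
ΔM = M_P − M_Q = 13.204 − (8.193) = 5.011; smaller M is more luminous → Star Q.
L ratio = 10^(0.4 |ΔM|) = 10^2.004 = 101.0

Star Q is more luminous, by a factor of 101.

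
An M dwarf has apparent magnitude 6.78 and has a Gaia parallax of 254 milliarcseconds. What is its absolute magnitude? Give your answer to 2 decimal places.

M ≈ 8.80

p = 254 mas = 0.254″ → d = 1/p = 3.937 pc
5 log₁₀(d/10 pc) = 5 log₁₀(3.937) − 5 = -2.024
M = m − 5 log₁₀(d/10) = 6.78 + 2.024 = 8.804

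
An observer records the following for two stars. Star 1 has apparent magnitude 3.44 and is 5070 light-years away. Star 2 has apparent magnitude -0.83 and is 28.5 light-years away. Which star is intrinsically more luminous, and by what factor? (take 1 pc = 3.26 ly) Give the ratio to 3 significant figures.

Star 1: d = 5070 ly / 3.26 = 1555 pc
Star 1: M = m − 5 log₁₀ d + 5 = 3.44 − 5·3.1918 + 5 = -7.519
Star 2: d = 28.5 ly / 3.26 = 8.742 pc
Star 2: M = m − 5 log₁₀ d + 5 = -0.83 − 5·0.9416 + 5 = -0.538
ΔM = M_1 − M_2 = -7.519 − (-0.538) = -6.981; smaller M is more luminous → Star 1.
L ratio = 10^(0.4 |ΔM|) = 10^2.792 = 619.9

Star 1 is more luminous, by a factor of 620.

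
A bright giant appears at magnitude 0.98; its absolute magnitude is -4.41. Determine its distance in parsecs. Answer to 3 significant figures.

d ≈ 120 pc

Distance modulus: m − M = 0.98 − (-4.41) = 5.390
m − M = 5 log₁₀ d − 5
log₁₀ d = (m − M)/5 + 1 = 2.0780
d = 10^2.0780 = 119.7 pc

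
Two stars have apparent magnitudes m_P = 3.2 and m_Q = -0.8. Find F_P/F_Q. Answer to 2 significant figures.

F_P/F_Q ≈ 0.025

Δm = 3.2 − (-0.8) = 4.0
Flux ratio = 10^(−0.4 Δm) = 10^(−0.4 × 4.0) = 10^-1.600 = 0.02512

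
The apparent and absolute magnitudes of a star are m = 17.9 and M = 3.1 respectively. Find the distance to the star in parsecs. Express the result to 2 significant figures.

μ = m − M = 14.800
m − M = 5 log₁₀ d − 5
log₁₀ d = (m − M)/5 + 1 = 3.9600
d = 10^3.9600 = 9120 pc

d ≈ 9100 pc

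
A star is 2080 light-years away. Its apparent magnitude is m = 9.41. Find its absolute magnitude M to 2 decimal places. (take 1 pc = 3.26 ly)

d = 2080 ly / 3.26 = 638.0 pc
5 log₁₀(d/10 pc) = 5 log₁₀(638.0) − 5 = 9.024
M = m − 5 log₁₀(d/10) = 9.41 − 9.024 = 0.386

M ≈ 0.39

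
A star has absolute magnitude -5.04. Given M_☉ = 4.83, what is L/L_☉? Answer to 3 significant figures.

L/L_☉ ≈ 8870

M − M_☉ = -5.04 − 4.83 = -9.870
L/L_☉ = 10^(−0.4 (M − M_☉)) = 10^3.948 = 8872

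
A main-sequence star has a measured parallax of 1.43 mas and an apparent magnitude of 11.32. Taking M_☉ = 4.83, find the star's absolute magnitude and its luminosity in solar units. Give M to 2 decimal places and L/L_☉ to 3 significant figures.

M ≈ 2.10; L/L_☉ ≈ 12.4

d = 1/p = 1000/1.43 mas = 699.3 pc
M = m − 5 log₁₀ d + 5 = 11.32 − 5·2.8447 + 5 = 2.097
M − M_☉ = 2.097 − 4.83 = -2.733
L/L_☉ = 10^(−0.4 × -2.733) = 12.40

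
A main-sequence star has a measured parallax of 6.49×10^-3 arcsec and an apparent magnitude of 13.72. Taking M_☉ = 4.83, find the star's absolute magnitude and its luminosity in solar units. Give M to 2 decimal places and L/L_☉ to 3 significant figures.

M ≈ 7.78; L/L_☉ ≈ 0.0660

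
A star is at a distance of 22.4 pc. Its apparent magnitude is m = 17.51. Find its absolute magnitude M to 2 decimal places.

M ≈ 15.76

5 log₁₀(d/10 pc) = 5 log₁₀(22.40) − 5 = 1.751
M = m − 5 log₁₀(d/10) = 17.51 − 1.751 = 15.759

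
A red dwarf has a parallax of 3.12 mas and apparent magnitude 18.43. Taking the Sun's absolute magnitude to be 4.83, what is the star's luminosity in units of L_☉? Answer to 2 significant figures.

L/L_☉ ≈ 3.7×10^-3

d = 1/p = 1000/3.12 mas = 320.5 pc
M = m − 5 log₁₀ d + 5 = 18.43 − 5·2.5058 + 5 = 10.901
M − M_☉ = 10.901 − 4.83 = 6.071
L/L_☉ = 10^(−0.4 × 6.071) = 3.730×10^-3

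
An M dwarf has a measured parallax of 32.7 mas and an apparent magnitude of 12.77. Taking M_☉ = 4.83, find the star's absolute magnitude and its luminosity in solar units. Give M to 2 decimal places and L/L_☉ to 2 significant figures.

M ≈ 10.34; L/L_☉ ≈ 6.2×10^-3

d = 1/p = 1000/32.7 mas = 30.58 pc
M = m − 5 log₁₀ d + 5 = 12.77 − 5·1.4855 + 5 = 10.343
M − M_☉ = 10.343 − 4.83 = 5.513
L/L_☉ = 10^(−0.4 × 5.513) = 6.236×10^-3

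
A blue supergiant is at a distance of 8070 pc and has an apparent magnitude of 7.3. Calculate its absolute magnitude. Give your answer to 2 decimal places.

5 log₁₀(d/10 pc) = 5 log₁₀(8070) − 5 = 14.534
M = m − 5 log₁₀(d/10) = 7.3 − 14.534 = -7.234

M ≈ -7.23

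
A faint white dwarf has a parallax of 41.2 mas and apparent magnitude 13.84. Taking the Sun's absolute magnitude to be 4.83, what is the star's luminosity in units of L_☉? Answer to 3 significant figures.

d = 1/p = 1000/41.2 mas = 24.27 pc
M = m − 5 log₁₀ d + 5 = 13.84 − 5·1.3851 + 5 = 11.914
M − M_☉ = 11.914 − 4.83 = 7.084
L/L_☉ = 10^(−0.4 × 7.084) = 1.466×10^-3

L/L_☉ ≈ 1.47×10^-3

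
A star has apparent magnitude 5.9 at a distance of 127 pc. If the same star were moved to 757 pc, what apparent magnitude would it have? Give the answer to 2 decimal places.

m ≈ 9.78

Flux ∝ 1/d², so Δm = 5 log₁₀(d₂/d₁) = 5 log₁₀(757/127) = 3.876
m₂ = m₁ + Δm = 5.9 + (3.876) = 9.776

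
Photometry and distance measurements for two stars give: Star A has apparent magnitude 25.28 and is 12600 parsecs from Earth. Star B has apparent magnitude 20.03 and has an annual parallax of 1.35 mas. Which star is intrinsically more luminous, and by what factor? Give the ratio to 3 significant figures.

Star A is more luminous, by a factor of 2.30.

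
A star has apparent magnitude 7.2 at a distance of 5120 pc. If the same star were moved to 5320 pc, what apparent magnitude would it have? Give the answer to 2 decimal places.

Flux ∝ 1/d², so Δm = 5 log₁₀(d₂/d₁) = 5 log₁₀(5320/5120) = 0.083
m₂ = m₁ + Δm = 7.2 + (0.083) = 7.283

m ≈ 7.28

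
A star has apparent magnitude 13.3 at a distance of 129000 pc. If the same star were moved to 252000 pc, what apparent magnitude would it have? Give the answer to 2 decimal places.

m ≈ 14.75

Flux ∝ 1/d², so Δm = 5 log₁₀(d₂/d₁) = 5 log₁₀(252000/129000) = 1.454
m₂ = m₁ + Δm = 13.3 + (1.454) = 14.754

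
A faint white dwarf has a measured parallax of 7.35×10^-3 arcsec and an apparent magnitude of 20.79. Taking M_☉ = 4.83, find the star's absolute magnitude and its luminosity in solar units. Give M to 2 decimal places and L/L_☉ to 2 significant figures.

M ≈ 15.12; L/L_☉ ≈ 7.6×10^-5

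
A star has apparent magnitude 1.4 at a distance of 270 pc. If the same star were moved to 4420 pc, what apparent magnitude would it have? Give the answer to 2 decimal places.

m ≈ 7.47

Flux ∝ 1/d², so Δm = 5 log₁₀(d₂/d₁) = 5 log₁₀(4420/270) = 6.070
m₂ = m₁ + Δm = 1.4 + (6.070) = 7.470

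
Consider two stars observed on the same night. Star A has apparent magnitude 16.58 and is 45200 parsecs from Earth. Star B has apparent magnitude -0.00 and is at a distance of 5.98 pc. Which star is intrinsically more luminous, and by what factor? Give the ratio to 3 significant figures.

Star A is more luminous, by a factor of 13.3.

Star A: M = m − 5 log₁₀ d + 5 = 16.58 − 5·4.6551 + 5 = -1.696
Star B: M = m − 5 log₁₀ d + 5 = -0.00 − 5·0.7767 + 5 = 1.116
ΔM = M_A − M_B = -1.696 − (1.116) = -2.812; smaller M is more luminous → Star A.
L ratio = 10^(0.4 |ΔM|) = 10^1.125 = 13.33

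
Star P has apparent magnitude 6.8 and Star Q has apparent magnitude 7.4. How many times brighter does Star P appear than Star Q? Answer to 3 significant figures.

Magnitude difference = -0.6
Flux ratio = 10^(−0.4 Δm) = 10^(−0.4 × -0.6) = 10^0.240 = 1.738

1.74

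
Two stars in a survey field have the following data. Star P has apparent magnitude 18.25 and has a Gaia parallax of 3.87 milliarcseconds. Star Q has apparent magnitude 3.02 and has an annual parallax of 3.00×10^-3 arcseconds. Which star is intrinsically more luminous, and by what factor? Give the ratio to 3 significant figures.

Star P: p = 3.87 mas = 3.87×10^-3″ → d = 1/p = 258.4 pc
Star P: M = m − 5 log₁₀ d + 5 = 18.25 − 5·2.4123 + 5 = 11.189
Star Q: d = 1/p = 1/3.00×10^-3″ = 333.3 pc
Star Q: M = m − 5 log₁₀ d + 5 = 3.02 − 5·2.5229 + 5 = -4.594
ΔM = M_P − M_Q = 11.189 − (-4.594) = 15.783; smaller M is more luminous → Star Q.
L ratio = 10^(0.4 |ΔM|) = 10^6.313 = 2.057×10^6

Star Q is more luminous, by a factor of 2.06×10^6.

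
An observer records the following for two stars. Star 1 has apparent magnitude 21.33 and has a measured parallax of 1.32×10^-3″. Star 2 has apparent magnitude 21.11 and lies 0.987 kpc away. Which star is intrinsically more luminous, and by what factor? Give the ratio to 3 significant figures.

Star 2 is more luminous, by a factor of 2.08.

Star 1: d = 1/p = 1/1.32×10^-3″ = 757.6 pc
Star 1: M = m − 5 log₁₀ d + 5 = 21.33 − 5·2.8794 + 5 = 11.933
Star 2: d = 0.987 kpc = 987.0 pc
Star 2: M = m − 5 log₁₀ d + 5 = 21.11 − 5·2.9943 + 5 = 11.138
ΔM = M_1 − M_2 = 11.933 − (11.138) = 0.794; smaller M is more luminous → Star 2.
L ratio = 10^(0.4 |ΔM|) = 10^0.318 = 2.079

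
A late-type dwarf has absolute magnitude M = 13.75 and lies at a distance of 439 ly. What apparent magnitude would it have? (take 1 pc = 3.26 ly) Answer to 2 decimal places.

m ≈ 19.40

d = 439 ly / 3.26 = 134.7 pc
m = M + 5 log₁₀ d − 5 = 13.75 + 5·2.1292 − 5 = 19.396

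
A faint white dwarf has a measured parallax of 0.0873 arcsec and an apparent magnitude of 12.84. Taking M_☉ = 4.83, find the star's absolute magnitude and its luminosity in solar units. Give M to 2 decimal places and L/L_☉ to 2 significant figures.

d = 1/p = 1/0.0873″ = 11.45 pc
M = m − 5 log₁₀ d + 5 = 12.84 − 5·1.0590 + 5 = 12.545
M − M_☉ = 12.545 − 4.83 = 7.715
L/L_☉ = 10^(−0.4 × 7.715) = 8.203×10^-4

M ≈ 12.55; L/L_☉ ≈ 8.2×10^-4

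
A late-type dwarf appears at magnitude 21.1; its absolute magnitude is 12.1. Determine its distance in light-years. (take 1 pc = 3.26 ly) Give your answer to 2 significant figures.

Distance modulus: m − M = 21.1 − (12.1) = 9.000
m − M = 5 log₁₀ d − 5
log₁₀ d = (m − M)/5 + 1 = 2.8000
d = 10^2.8000 = 631.0 pc
= 2057 ly

d ≈ 2100 ly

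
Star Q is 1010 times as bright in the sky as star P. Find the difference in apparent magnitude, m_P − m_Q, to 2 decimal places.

Pogson: Δm = −2.5 log₁₀(ratio) = −2.5 log₁₀(1010) = −2.5 × 3.0043 = -7.511
Star Q is brighter so has the smaller magnitude: m_P − m_Q is positive.

m_P − m_Q ≈ 7.51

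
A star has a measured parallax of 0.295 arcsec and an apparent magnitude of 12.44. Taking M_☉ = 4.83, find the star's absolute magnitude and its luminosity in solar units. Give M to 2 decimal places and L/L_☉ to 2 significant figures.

d = 1/p = 1/0.295″ = 3.390 pc
M = m − 5 log₁₀ d + 5 = 12.44 − 5·0.5302 + 5 = 14.789
M − M_☉ = 14.789 − 4.83 = 9.959
L/L_☉ = 10^(−0.4 × 9.959) = 1.038×10^-4

M ≈ 14.79; L/L_☉ ≈ 1.0×10^-4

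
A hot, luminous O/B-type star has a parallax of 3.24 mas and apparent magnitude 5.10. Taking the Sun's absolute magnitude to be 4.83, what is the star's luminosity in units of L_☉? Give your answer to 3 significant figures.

L/L_☉ ≈ 743

d = 1/p = 1000/3.24 mas = 308.6 pc
M = m − 5 log₁₀ d + 5 = 5.10 − 5·2.4895 + 5 = -2.347
M − M_☉ = -2.347 − 4.83 = -7.177
L/L_☉ = 10^(−0.4 × -7.177) = 742.9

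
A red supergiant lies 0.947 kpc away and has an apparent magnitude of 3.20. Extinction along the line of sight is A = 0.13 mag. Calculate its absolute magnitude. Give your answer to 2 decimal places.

M ≈ -6.81

d = 0.947 kpc = 947.0 pc
5 log₁₀(d/10 pc) = 5 log₁₀(947.0) − 5 = 9.882
M = m − 5 log₁₀(d/10) − A = 3.20 − 9.882 − 0.13 = -6.812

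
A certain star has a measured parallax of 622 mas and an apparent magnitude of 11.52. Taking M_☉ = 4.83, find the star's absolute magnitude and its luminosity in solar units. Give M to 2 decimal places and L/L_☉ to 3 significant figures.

M ≈ 15.49; L/L_☉ ≈ 5.45×10^-5

d = 1/p = 1000/622 mas = 1.608 pc
M = m − 5 log₁₀ d + 5 = 11.52 − 5·0.2062 + 5 = 15.489
M − M_☉ = 15.489 − 4.83 = 10.659
L/L_☉ = 10^(−0.4 × 10.659) = 5.450×10^-5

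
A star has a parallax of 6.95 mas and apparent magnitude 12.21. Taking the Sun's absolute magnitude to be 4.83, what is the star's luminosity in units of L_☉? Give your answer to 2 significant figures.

d = 1/p = 1000/6.95 mas = 143.9 pc
M = m − 5 log₁₀ d + 5 = 12.21 − 5·2.1580 + 5 = 6.420
M − M_☉ = 6.420 − 4.83 = 1.590
L/L_☉ = 10^(−0.4 × 1.590) = 0.2312

L/L_☉ ≈ 0.23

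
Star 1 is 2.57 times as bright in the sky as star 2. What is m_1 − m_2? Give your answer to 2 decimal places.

m_1 − m_2 ≈ -1.02

Pogson: Δm = −2.5 log₁₀(ratio) = −2.5 log₁₀(2.57) = −2.5 × 0.4099 = -1.025
Star 1 is brighter, so it has the smaller magnitude: the difference is negative.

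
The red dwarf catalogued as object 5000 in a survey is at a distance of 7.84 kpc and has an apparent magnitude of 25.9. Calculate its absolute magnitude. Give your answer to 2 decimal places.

d = 7.84 kpc = 7840 pc
5 log₁₀(d/10 pc) = 5 log₁₀(7840) − 5 = 14.472
M = m − 5 log₁₀(d/10) = 25.9 − 14.472 = 11.428

M ≈ 11.43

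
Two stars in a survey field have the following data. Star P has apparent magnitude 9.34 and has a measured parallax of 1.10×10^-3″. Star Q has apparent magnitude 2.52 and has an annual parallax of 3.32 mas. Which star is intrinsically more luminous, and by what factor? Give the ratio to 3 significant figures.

Star Q is more luminous, by a factor of 58.7.

Star P: d = 1/p = 1/1.10×10^-3″ = 909.1 pc
Star P: M = m − 5 log₁₀ d + 5 = 9.34 − 5·2.9586 + 5 = -0.453
Star Q: p = 3.32 mas = 3.32×10^-3″ → d = 1/p = 301.2 pc
Star Q: M = m − 5 log₁₀ d + 5 = 2.52 − 5·2.4789 + 5 = -4.874
ΔM = M_P − M_Q = -0.453 − (-4.874) = 4.421; smaller M is more luminous → Star Q.
L ratio = 10^(0.4 |ΔM|) = 10^1.769 = 58.68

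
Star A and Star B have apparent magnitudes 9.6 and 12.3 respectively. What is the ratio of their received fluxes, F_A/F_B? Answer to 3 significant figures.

F_A/F_B ≈ 12.0

Magnitude difference = -2.7
Flux ratio = 10^(−0.4 Δm) = 10^(−0.4 × -2.7) = 10^1.080 = 12.02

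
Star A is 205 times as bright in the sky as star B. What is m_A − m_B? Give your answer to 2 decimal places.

Pogson: Δm = −2.5 log₁₀(ratio) = −2.5 log₁₀(205) = −2.5 × 2.3118 = -5.779
Star A is brighter, so it has the smaller magnitude: the difference is negative.

m_A − m_B ≈ -5.78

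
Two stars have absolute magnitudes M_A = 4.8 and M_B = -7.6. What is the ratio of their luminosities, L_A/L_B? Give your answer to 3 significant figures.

ΔM = M_A − M_B = 12.4
L_A/L_B = 10^(−0.4 ΔM) = 10^-4.960 = 1.096×10^-5

L_A/L_B ≈ 1.10×10^-5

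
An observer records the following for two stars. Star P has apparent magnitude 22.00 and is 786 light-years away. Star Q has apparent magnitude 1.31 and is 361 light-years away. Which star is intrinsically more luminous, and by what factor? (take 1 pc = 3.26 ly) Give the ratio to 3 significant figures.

Star Q is more luminous, by a factor of 3.98×10^7.

Star P: d = 786 ly / 3.26 = 241.1 pc
Star P: M = m − 5 log₁₀ d + 5 = 22.00 − 5·2.3822 + 5 = 15.089
Star Q: d = 361 ly / 3.26 = 110.7 pc
Star Q: M = m − 5 log₁₀ d + 5 = 1.31 − 5·2.0443 + 5 = -3.911
ΔM = M_P − M_Q = 15.089 − (-3.911) = 19.000; smaller M is more luminous → Star Q.
L ratio = 10^(0.4 |ΔM|) = 10^7.600 = 3.983×10^7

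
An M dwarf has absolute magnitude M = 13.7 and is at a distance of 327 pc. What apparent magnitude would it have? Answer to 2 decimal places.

m ≈ 21.27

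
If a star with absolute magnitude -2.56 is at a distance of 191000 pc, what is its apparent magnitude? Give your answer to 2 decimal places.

m = M + 5 log₁₀ d − 5 = -2.56 + 5·5.2810 − 5 = 18.845

m ≈ 18.85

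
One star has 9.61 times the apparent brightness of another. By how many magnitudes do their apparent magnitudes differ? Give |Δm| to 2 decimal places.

Pogson: Δm = −2.5 log₁₀(ratio) = −2.5 log₁₀(9.61) = −2.5 × 0.9827 = -2.457

|Δm| ≈ 2.46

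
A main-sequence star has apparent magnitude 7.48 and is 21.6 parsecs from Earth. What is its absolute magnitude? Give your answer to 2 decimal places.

M ≈ 5.81

5 log₁₀(d/10 pc) = 5 log₁₀(21.60) − 5 = 1.672
M = m − 5 log₁₀(d/10) = 7.48 − 1.672 = 5.808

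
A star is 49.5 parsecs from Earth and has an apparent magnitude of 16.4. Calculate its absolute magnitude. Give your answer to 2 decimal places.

5 log₁₀(d/10 pc) = 5 log₁₀(49.50) − 5 = 3.473
M = m − 5 log₁₀(d/10) = 16.4 − 3.473 = 12.927

M ≈ 12.93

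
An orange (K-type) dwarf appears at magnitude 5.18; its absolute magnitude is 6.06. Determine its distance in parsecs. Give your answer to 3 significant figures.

μ = m − M = -0.880
m − M = 5 log₁₀ d − 5
log₁₀ d = (m − M)/5 + 1 = 0.8240
d = 10^0.8240 = 6.668 pc

d ≈ 6.67 pc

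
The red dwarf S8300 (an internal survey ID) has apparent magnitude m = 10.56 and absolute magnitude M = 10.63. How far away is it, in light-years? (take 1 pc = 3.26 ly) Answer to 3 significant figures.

Distance modulus: m − M = 10.56 − (10.63) = -0.070
m − M = 5 log₁₀ d − 5
log₁₀ d = (m − M)/5 + 1 = 0.9860
d = 10^0.9860 = 9.683 pc
= 31.57 ly

d ≈ 31.6 ly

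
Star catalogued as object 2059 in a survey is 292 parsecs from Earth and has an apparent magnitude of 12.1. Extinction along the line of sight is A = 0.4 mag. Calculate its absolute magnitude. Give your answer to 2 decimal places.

M ≈ 4.37

5 log₁₀(d/10 pc) = 5 log₁₀(292.0) − 5 = 7.327
M = m − 5 log₁₀(d/10) − A = 12.1 − 7.327 − 0.4 = 4.373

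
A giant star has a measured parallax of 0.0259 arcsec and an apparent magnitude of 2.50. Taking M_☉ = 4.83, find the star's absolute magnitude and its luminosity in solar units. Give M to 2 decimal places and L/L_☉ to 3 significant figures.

d = 1/p = 1/0.0259″ = 38.61 pc
M = m − 5 log₁₀ d + 5 = 2.50 − 5·1.5867 + 5 = -0.434
M − M_☉ = -0.434 − 4.83 = -5.264
L/L_☉ = 10^(−0.4 × -5.264) = 127.5

M ≈ -0.43; L/L_☉ ≈ 127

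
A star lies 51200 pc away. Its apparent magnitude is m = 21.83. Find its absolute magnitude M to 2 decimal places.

M ≈ 3.28

5 log₁₀(d/10 pc) = 5 log₁₀(51200) − 5 = 18.546
M = m − 5 log₁₀(d/10) = 21.83 − 18.546 = 3.284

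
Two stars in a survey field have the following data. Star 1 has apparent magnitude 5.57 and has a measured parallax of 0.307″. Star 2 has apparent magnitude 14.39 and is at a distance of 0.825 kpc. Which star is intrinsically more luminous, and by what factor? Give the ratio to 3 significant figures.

Star 2 is more luminous, by a factor of 19.0.

Star 1: d = 1/p = 1/0.307″ = 3.257 pc
Star 1: M = m − 5 log₁₀ d + 5 = 5.57 − 5·0.5129 + 5 = 8.006
Star 2: d = 0.825 kpc = 825.0 pc
Star 2: M = m − 5 log₁₀ d + 5 = 14.39 − 5·2.9165 + 5 = 4.808
ΔM = M_1 − M_2 = 8.006 − (4.808) = 3.198; smaller M is more luminous → Star 2.
L ratio = 10^(0.4 |ΔM|) = 10^1.279 = 19.02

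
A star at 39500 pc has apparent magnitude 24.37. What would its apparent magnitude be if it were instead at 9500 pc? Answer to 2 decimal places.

Flux ∝ 1/d², so Δm = 5 log₁₀(d₂/d₁) = 5 log₁₀(9500/39500) = -3.094
m₂ = m₁ + Δm = 24.37 + (-3.094) = 21.276

m ≈ 21.28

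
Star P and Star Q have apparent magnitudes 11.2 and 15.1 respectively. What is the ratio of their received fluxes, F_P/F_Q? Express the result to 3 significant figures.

F_P/F_Q ≈ 36.3

Magnitude difference = -3.9
Flux ratio = 10^(−0.4 Δm) = 10^(−0.4 × -3.9) = 10^1.560 = 36.31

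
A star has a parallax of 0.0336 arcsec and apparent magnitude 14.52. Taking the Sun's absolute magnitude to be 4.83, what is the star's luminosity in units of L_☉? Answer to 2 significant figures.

L/L_☉ ≈ 1.2×10^-3

d = 1/p = 1/0.0336″ = 29.76 pc
M = m − 5 log₁₀ d + 5 = 14.52 − 5·1.4737 + 5 = 12.152
M − M_☉ = 12.152 − 4.83 = 7.322
L/L_☉ = 10^(−0.4 × 7.322) = 1.178×10^-3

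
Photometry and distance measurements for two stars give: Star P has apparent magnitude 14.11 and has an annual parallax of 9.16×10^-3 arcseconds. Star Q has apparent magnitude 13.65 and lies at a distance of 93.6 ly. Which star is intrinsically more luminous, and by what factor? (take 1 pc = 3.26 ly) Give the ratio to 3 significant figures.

Star P: d = 1/p = 1/9.16×10^-3″ = 109.2 pc
Star P: M = m − 5 log₁₀ d + 5 = 14.11 − 5·2.0381 + 5 = 8.919
Star Q: d = 93.6 ly / 3.26 = 28.71 pc
Star Q: M = m − 5 log₁₀ d + 5 = 13.65 − 5·1.4581 + 5 = 11.360
ΔM = M_P − M_Q = 8.919 − (11.360) = -2.440; smaller M is more luminous → Star P.
L ratio = 10^(0.4 |ΔM|) = 10^0.976 = 9.464

Star P is more luminous, by a factor of 9.46.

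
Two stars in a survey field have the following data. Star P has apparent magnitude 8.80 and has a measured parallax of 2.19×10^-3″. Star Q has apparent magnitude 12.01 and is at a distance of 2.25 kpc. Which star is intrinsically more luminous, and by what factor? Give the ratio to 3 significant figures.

Star Q is more luminous, by a factor of 1.26.

Star P: d = 1/p = 1/2.19×10^-3″ = 456.6 pc
Star P: M = m − 5 log₁₀ d + 5 = 8.80 − 5·2.6596 + 5 = 0.502
Star Q: d = 2.25 kpc = 2250 pc
Star Q: M = m − 5 log₁₀ d + 5 = 12.01 − 5·3.3522 + 5 = 0.249
ΔM = M_P − M_Q = 0.502 − (0.249) = 0.253; smaller M is more luminous → Star Q.
L ratio = 10^(0.4 |ΔM|) = 10^0.101 = 1.263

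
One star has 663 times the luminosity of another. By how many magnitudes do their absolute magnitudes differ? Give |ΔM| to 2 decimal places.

|ΔM| ≈ 7.05

Pogson: ΔM = −2.5 log₁₀(ratio) = −2.5 log₁₀(663) = −2.5 × 2.8215 = -7.054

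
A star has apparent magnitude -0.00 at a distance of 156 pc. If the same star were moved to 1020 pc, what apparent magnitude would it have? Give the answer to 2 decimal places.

Flux ∝ 1/d², so Δm = 5 log₁₀(d₂/d₁) = 5 log₁₀(1020/156) = 4.077
m₂ = m₁ + Δm = -0.00 + (4.077) = 4.077

m ≈ 4.08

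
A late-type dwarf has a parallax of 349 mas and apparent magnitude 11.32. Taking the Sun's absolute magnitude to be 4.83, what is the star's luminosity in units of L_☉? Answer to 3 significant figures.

L/L_☉ ≈ 2.08×10^-4

d = 1/p = 1000/349 mas = 2.865 pc
M = m − 5 log₁₀ d + 5 = 11.32 − 5·0.4572 + 5 = 14.034
M − M_☉ = 14.034 − 4.83 = 9.204
L/L_☉ = 10^(−0.4 × 9.204) = 2.081×10^-4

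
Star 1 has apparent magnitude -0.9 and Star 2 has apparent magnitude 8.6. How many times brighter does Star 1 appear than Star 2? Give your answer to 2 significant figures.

Magnitude difference = -9.5
Flux ratio = 10^(−0.4 Δm) = 10^(−0.4 × -9.5) = 10^3.800 = 6310

6300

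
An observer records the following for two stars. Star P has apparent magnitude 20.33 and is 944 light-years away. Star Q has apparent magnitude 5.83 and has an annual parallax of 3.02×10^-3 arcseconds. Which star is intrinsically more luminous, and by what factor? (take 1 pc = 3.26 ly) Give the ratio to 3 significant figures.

Star Q is more luminous, by a factor of 825000.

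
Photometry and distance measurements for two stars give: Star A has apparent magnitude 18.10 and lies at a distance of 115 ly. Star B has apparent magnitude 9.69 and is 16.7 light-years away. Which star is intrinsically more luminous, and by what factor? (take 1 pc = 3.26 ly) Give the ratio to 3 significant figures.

Star B is more luminous, by a factor of 48.8.

Star A: d = 115 ly / 3.26 = 35.28 pc
Star A: M = m − 5 log₁₀ d + 5 = 18.10 − 5·1.5475 + 5 = 15.363
Star B: d = 16.7 ly / 3.26 = 5.123 pc
Star B: M = m − 5 log₁₀ d + 5 = 9.69 − 5·0.7095 + 5 = 11.143
ΔM = M_A − M_B = 15.363 − (11.143) = 4.220; smaller M is more luminous → Star B.
L ratio = 10^(0.4 |ΔM|) = 10^1.688 = 48.76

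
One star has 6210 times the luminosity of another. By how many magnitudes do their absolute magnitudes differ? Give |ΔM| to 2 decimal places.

Pogson: ΔM = −2.5 log₁₀(ratio) = −2.5 log₁₀(6210) = −2.5 × 3.7931 = -9.483

|ΔM| ≈ 9.48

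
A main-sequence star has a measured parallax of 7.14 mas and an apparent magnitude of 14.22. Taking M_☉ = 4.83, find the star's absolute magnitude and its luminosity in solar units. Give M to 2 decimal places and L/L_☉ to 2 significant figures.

M ≈ 8.49; L/L_☉ ≈ 0.034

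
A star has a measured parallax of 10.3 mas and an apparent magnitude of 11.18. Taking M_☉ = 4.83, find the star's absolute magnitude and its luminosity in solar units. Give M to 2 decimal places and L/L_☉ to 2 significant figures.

d = 1/p = 1000/10.3 mas = 97.09 pc
M = m − 5 log₁₀ d + 5 = 11.18 − 5·1.9872 + 5 = 6.244
M − M_☉ = 6.244 − 4.83 = 1.414
L/L_☉ = 10^(−0.4 × 1.414) = 0.2718

M ≈ 6.24; L/L_☉ ≈ 0.27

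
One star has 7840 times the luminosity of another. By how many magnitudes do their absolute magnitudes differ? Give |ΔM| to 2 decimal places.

Pogson: ΔM = −2.5 log₁₀(ratio) = −2.5 log₁₀(7840) = −2.5 × 3.8943 = -9.736

|ΔM| ≈ 9.74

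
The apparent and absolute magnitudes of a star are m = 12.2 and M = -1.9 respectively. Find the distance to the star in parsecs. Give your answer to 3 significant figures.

d ≈ 6610 pc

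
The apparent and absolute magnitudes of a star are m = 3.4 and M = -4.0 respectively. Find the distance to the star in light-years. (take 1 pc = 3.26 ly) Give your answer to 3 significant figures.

μ = m − M = 7.400
m − M = 5 log₁₀ d − 5
log₁₀ d = (m − M)/5 + 1 = 2.4800
d = 10^2.4800 = 302.0 pc
= 984.5 ly

d ≈ 985 ly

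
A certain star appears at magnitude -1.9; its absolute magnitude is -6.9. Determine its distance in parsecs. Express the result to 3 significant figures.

d ≈ 100 pc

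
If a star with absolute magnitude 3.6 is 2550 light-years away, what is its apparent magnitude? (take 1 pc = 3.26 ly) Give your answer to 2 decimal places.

m ≈ 13.07

d = 2550 ly / 3.26 = 782.2 pc
m = M + 5 log₁₀ d − 5 = 3.6 + 5·2.8933 − 5 = 13.067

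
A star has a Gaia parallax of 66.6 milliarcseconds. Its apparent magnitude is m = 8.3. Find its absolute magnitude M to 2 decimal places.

p = 66.6 mas = 0.0666″ → d = 1/p = 15.02 pc
5 log₁₀(d/10 pc) = 5 log₁₀(15.02) − 5 = 0.883
M = m − 5 log₁₀(d/10) = 8.3 − 0.883 = 7.417

M ≈ 7.42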